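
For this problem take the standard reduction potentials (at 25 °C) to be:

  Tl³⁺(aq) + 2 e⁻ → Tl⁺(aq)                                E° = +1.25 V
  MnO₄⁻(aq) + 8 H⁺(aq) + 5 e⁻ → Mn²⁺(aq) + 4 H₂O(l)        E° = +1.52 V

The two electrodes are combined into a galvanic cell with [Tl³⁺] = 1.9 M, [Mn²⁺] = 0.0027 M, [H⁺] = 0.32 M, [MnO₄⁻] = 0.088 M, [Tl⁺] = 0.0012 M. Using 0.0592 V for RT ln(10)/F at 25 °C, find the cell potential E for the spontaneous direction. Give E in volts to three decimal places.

MnO₄⁻/Mn²⁺ is the cathode (higher E°), Tl³⁺/Tl⁺ the anode: E°cell = +1.52 − (+1.25) = +0.27 V, n = 10.
Overall: 2 MnO₄⁻(aq) + 16 H⁺(aq) + 5 Tl⁺(aq) → 2 Mn²⁺(aq) + 8 H₂O(l) + 5 Tl³⁺(aq)
Q = [Mn²⁺]^2·[Tl³⁺]^5 / ([MnO₄⁻]^2·[H⁺]^16·[Tl⁺]^5); log Q = 20.889.
E = E° − (0.0592/n) log Q = +0.27 − (0.0592/10)(20.889) = +0.146 V.

+0.146 V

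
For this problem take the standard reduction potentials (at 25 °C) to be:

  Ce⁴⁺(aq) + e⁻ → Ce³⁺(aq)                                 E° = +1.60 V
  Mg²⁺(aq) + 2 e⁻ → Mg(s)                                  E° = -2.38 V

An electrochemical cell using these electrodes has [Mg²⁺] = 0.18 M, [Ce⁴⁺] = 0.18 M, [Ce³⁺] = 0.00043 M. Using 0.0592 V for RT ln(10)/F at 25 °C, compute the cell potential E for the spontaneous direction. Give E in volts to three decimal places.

Ce⁴⁺/Ce³⁺ is the cathode (higher E°), Mg²⁺/Mg the anode: E°cell = +1.60 − (-2.38) = +3.98 V, n = 2.
Overall: 2 Ce⁴⁺(aq) + Mg(s) → 2 Ce³⁺(aq) + Mg²⁺(aq)
Q = [Ce³⁺]^2·[Mg²⁺] / ([Ce⁴⁺]^2); log Q = -5.988.
E = E° − (0.0592/n) log Q = +3.98 − (0.0592/2)(-5.988) = +4.157 V.

+4.157 V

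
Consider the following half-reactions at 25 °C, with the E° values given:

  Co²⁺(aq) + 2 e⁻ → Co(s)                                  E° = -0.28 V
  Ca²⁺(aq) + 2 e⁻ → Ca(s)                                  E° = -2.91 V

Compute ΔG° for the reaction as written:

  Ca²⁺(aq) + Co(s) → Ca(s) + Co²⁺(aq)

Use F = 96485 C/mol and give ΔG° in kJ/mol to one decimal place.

As written, Ca²⁺/Ca is reduced (cathode) and Co²⁺/Co is oxidised (anode), so E°cell = (-2.91) − (-0.28) = -2.63 V.
Balancing electrons gives n = 2.
ΔG° = −nFE° = −(2)(96485)(-2.63) = 507,511 J = +507.5 kJ/mol.

+507.5 kJ/mol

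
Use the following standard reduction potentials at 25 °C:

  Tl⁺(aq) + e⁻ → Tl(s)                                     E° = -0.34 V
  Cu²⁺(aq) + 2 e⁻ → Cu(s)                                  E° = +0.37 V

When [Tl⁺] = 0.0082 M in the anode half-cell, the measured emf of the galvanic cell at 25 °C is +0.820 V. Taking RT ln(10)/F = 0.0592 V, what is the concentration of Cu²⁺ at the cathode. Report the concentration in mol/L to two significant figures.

0.35 M

Cu²⁺/Cu is the cathode, Tl⁺/Tl the anode: E°cell = +0.71 V, n = 2.
Overall reaction: Cu²⁺(aq) + 2 Tl(s) → Cu(s) + 2 Tl⁺(aq); Q = [Tl⁺]^2/[Cu²⁺]^1.
From E = E° − (0.0592/n) log Q: log Q = (E° − E)·n/0.0592 = (+0.71 − (+0.820))·2/0.0592 = -3.7162.
So 1·log[Cu²⁺] = 2·log(0.0082) − log Q = -4.1724 − (-3.7162) = -0.4562; [Cu²⁺] = 10^(-0.4562) ≈ 0.35 M.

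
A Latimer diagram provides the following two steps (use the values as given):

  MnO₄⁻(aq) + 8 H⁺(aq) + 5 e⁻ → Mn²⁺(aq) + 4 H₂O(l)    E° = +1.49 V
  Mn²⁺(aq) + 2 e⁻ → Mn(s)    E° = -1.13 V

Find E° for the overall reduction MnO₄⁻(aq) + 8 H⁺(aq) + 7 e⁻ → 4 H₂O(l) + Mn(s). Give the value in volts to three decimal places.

Adding the free-energy changes (−nFE°) of the two steps gives −n₃FE°₃ = −n₁FE°₁ − n₂FE°₂.
E°₃ = (5×+1.49 + 2×-1.13) / 7 = (+5.190) / 7 = +0.741 V.
Simply averaging or adding the two E° values would be wrong; the electron-weighted sum is required.

+0.741 V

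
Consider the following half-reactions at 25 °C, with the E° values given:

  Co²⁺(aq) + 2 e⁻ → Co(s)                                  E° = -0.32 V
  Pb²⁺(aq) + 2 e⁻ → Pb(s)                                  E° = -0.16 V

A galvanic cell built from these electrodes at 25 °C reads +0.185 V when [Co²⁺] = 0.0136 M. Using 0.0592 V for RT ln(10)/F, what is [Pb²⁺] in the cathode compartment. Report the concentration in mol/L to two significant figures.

0.095 M

Pb²⁺/Pb is the cathode, Co²⁺/Co the anode: E°cell = +0.16 V, n = 2.
Overall reaction: Pb²⁺(aq) + Co(s) → Pb(s) + Co²⁺(aq); Q = [Co²⁺]^1/[Pb²⁺]^1.
From E = E° − (0.0592/n) log Q: log Q = (E° − E)·n/0.0592 = (+0.16 − (+0.185))·2/0.0592 = -0.8446.
So 1·log[Pb²⁺] = 1·log(0.0136) − log Q = -1.8665 − (-0.8446) = -1.0219; [Pb²⁺] = 10^(-1.0219) ≈ 0.095 M.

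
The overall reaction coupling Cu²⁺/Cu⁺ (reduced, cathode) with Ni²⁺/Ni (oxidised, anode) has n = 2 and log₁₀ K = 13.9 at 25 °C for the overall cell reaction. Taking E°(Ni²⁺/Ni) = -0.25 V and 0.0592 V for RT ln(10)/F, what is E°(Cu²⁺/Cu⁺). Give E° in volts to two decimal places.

E°cell = (0.0592/n)·log K = (0.0592/2)(13.9) = +0.411 V.
Since Cu²⁺/Cu⁺ is the cathode and Ni²⁺/Ni the anode, E°cell = E°(Cu²⁺/Cu⁺) − E°(Ni²⁺/Ni).
So E°(Cu²⁺/Cu⁺) = E°cell + E°(Ni²⁺/Ni) = +0.411 + (-0.25) = +0.16 V.

+0.16 V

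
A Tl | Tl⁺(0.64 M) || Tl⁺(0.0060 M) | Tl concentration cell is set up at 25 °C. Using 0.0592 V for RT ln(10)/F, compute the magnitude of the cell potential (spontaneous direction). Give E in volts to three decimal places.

For a concentration cell E°cell = 0. The 0.64 M side is the cathode (reduction is favoured where [Tl⁺] is higher).
With n = 1, E = −(0.0592/1) log([Tl⁺]ₐₙ/[Tl⁺]꜀ₐₜ) = −(0.0592/1) log(0.006/0.64) = −(0.0592/1)(-2.028) = +0.120 V.

+0.120 V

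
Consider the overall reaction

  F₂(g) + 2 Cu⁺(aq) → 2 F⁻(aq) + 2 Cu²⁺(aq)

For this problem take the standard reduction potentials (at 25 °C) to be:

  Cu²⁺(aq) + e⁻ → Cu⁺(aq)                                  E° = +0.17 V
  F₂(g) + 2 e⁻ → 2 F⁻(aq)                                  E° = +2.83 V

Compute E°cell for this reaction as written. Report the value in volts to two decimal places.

The F₂/F⁻ couple has the higher reduction potential, so it is the cathode; Cu²⁺/Cu⁺ is oxidised at the anode.
E°cell = E°(cathode) − E°(anode) = (+2.83) − (+0.17) = +2.66 V.

+2.66 V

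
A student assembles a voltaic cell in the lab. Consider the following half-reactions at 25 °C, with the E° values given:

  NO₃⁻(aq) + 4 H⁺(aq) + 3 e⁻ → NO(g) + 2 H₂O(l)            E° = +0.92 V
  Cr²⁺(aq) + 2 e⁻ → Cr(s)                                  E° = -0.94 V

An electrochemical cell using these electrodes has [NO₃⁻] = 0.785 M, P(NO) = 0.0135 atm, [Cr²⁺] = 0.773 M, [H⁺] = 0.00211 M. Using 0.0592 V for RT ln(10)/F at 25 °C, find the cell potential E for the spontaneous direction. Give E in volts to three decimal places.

+1.687 V

NO₃⁻/NO is the cathode (higher E°), Cr²⁺/Cr the anode: E°cell = +0.92 − (-0.94) = +1.86 V, n = 6.
Overall: 2 NO₃⁻(aq) + 8 H⁺(aq) + 3 Cr(s) → 2 NO(g) + 4 H₂O(l) + 3 Cr²⁺(aq)
Q = P(NO)^2·[Cr²⁺]^3 / ([NO₃⁻]^2·[H⁺]^8); log Q = 17.541.
E = E° − (0.0592/n) log Q = +1.86 − (0.0592/6)(17.541) = +1.687 V.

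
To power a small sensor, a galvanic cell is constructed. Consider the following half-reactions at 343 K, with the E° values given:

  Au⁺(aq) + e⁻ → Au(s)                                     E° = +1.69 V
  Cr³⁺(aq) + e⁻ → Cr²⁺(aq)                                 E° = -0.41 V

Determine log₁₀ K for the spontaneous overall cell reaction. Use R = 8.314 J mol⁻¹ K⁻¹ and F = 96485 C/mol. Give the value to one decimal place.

30.9

Cathode: Au⁺/Au; anode: Cr³⁺/Cr²⁺. E°cell = (+1.69) − (-0.41) = +2.10 V, with n = 1.
ΔG° = −nFE° = −RT ln K, so ln K = nFE°/(RT) = (1)(96485)(+2.10) / ((8.314)(343)) = 71.052.
log₁₀ K = 71.052 / ln 10 = 30.9.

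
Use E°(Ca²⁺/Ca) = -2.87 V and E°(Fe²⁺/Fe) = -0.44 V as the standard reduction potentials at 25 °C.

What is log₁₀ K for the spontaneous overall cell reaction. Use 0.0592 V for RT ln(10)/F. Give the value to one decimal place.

82.1

Cathode: Fe²⁺/Fe; anode: Ca²⁺/Ca. E°cell = +2.43 V, n = 2.
log K = nE°cell / 0.0592 = (2)(+2.43) / 0.0592 = 82.1.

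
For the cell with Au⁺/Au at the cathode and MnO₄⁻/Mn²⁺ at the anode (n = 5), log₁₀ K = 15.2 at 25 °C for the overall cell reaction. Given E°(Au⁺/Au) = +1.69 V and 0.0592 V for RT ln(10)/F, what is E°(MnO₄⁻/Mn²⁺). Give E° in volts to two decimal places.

E°cell = (0.0592/n)·log K = (0.0592/5)(15.2) = +0.180 V.
Since Au⁺/Au is the cathode and MnO₄⁻/Mn²⁺ the anode, E°cell = E°(Au⁺/Au) − E°(MnO₄⁻/Mn²⁺).
So E°(MnO₄⁻/Mn²⁺) = E°(Au⁺/Au) − E°cell = (+1.69) − (+0.180) = +1.51 V.

+1.51 V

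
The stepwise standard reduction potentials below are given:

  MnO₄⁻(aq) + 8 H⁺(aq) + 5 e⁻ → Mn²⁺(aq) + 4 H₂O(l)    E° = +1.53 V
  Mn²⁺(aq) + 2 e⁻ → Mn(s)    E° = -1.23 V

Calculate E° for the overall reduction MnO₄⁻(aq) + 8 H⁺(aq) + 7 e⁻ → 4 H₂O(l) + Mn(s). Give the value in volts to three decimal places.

Adding the free-energy changes (−nFE°) of the two steps gives −n₃FE°₃ = −n₁FE°₁ − n₂FE°₂.
E°₃ = (5×+1.53 + 2×-1.23) / 7 = (+5.190) / 7 = +0.741 V.

+0.741 V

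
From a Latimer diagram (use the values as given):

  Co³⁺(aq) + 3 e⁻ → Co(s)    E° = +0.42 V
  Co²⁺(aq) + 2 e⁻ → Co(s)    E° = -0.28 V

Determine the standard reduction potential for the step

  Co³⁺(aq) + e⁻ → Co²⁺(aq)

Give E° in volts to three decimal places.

Sequential free energies add, so n₃E°₃ = n₁E°₁ + n₂E°₂.
With n₃ = 3, and the known step contributing 2×(-0.28) V, the unknown satisfies 1·E° = 3×(+0.42) − 2×(-0.28) = +1.820.
E° = +1.820 / 1 = +1.820 V.

+1.820 V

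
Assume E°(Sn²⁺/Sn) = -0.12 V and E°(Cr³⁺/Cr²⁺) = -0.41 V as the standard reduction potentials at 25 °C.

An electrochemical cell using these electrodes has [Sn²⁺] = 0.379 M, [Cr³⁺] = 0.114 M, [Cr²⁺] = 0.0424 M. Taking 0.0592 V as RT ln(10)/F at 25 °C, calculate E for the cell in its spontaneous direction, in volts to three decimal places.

+0.252 V

Sn²⁺/Sn is the cathode (higher E°), Cr³⁺/Cr²⁺ the anode: E°cell = -0.12 − (-0.41) = +0.29 V, n = 2.
Overall: Sn²⁺(aq) + 2 Cr²⁺(aq) → Sn(s) + 2 Cr³⁺(aq)
Q = [Cr³⁺]^2 / ([Sn²⁺]·[Cr²⁺]^2); log Q = 1.280.
E = E° − (0.0592/n) log Q = +0.29 − (0.0592/2)(1.280) = +0.252 V.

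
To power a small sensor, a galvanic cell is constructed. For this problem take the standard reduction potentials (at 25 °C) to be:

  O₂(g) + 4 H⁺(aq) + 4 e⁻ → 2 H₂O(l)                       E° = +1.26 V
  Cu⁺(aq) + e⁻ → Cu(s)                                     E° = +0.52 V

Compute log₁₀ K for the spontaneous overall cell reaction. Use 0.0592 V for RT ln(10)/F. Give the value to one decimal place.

50.0

Cathode: O₂/H₂O; anode: Cu⁺/Cu. E°cell = +0.74 V, n = 4.
log K = nE°cell / 0.0592 = (4)(+0.74) / 0.0592 = 50.0.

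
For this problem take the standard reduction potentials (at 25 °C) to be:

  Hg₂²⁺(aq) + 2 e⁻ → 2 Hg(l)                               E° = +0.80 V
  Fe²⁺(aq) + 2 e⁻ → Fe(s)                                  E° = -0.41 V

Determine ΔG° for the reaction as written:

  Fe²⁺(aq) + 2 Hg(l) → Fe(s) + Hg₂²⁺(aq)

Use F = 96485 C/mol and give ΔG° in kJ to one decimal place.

+233.5 kJ

As written, Fe²⁺/Fe is reduced (cathode) and Hg₂²⁺/Hg is oxidised (anode), so E°cell = (-0.41) − (+0.80) = -1.21 V.
Balancing electrons gives n = 2.
ΔG° = −nFE° = −(2)(96485)(-1.21) = 233,494 J = +233.5 kJ.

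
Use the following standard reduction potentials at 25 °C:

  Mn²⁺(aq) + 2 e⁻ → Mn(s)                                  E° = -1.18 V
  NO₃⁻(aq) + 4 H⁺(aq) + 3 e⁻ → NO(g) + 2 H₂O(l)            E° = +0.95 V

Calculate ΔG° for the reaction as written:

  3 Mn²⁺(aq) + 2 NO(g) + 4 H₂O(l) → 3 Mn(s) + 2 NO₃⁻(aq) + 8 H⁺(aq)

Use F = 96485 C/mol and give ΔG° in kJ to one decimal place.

As written, Mn²⁺/Mn is reduced (cathode) and NO₃⁻/NO is oxidised (anode), so E°cell = (-1.18) − (+0.95) = -2.13 V.
Balancing electrons gives n = 6.
ΔG° = −nFE° = −(6)(96485)(-2.13) = 1,233,078 J = +1233.1 kJ.

+1233.1 kJ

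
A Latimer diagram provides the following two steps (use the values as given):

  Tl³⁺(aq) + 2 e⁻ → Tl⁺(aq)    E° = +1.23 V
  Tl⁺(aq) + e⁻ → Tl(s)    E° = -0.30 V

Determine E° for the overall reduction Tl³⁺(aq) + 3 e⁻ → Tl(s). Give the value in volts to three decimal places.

+0.720 V

Since ΔG° = −nFE° is additive over sequential reductions, n₃E°₃ = n₁E°₁ + n₂E°₂.
E°₃ = (2×+1.23 + 1×-0.30) / 3 = (+2.160) / 3 = +0.720 V.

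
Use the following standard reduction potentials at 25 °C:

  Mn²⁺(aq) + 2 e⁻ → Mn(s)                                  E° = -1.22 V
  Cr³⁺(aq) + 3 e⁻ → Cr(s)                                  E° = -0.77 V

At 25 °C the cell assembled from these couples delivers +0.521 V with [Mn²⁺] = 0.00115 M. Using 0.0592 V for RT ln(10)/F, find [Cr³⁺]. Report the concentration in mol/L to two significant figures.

0.15 M

Cr³⁺/Cr is the cathode, Mn²⁺/Mn the anode: E°cell = +0.45 V, n = 6.
Overall reaction: 2 Cr³⁺(aq) + 3 Mn(s) → 2 Cr(s) + 3 Mn²⁺(aq); Q = [Mn²⁺]^3/[Cr³⁺]^2.
From E = E° − (0.0592/n) log Q: log Q = (E° − E)·n/0.0592 = (+0.45 − (+0.521))·6/0.0592 = -7.1959.
So 2·log[Cr³⁺] = 3·log(0.00115) − log Q = -8.8179 − (-7.1959) = -1.6220; log[Cr³⁺] = -1.6220 / 2 = -0.8110; [Cr³⁺] = 10^(-0.8110) ≈ 0.15 M.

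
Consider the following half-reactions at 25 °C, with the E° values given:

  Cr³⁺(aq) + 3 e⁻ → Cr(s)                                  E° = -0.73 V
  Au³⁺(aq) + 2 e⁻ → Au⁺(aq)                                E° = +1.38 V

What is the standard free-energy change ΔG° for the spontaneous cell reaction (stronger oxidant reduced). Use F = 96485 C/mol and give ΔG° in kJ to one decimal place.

-1221.5 kJ

Au³⁺/Au⁺ (E° = +1.38 V) is the cathode; Cr³⁺/Cr (E° = -0.73 V) is the anode, so E°cell = +2.11 V.
Balancing electrons gives n = 6 (lcm of 2 and 3).
ΔG° = −nFE° = −(6)(96485)(+2.11) = -1,221,500 J = -1221.5 kJ.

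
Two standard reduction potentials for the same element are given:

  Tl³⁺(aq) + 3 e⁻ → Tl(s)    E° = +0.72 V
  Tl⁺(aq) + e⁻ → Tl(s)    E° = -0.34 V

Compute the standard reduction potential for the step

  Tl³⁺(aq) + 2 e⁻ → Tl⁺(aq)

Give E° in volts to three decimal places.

Sequential free energies add, so n₃E°₃ = n₁E°₁ + n₂E°₂.
With n₃ = 3, and the known step contributing 1×(-0.34) V, the unknown satisfies 2·E° = 3×(+0.72) − 1×(-0.34) = +2.500.
E° = +2.500 / 2 = +1.250 V.

+1.250 V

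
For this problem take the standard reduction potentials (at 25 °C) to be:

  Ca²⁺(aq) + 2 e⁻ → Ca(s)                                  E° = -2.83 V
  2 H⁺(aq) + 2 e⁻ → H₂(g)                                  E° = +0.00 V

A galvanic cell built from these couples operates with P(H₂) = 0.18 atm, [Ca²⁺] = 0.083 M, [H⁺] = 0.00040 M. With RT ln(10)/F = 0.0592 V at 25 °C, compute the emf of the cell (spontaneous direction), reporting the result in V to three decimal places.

+2.683 V

H⁺/H₂ is the cathode (higher E°), Ca²⁺/Ca the anode: E°cell = +0.00 − (-2.83) = +2.83 V, n = 2.
Overall: 2 H⁺(aq) + Ca(s) → H₂(g) + Ca²⁺(aq)
Q = P(H₂)·[Ca²⁺] / ([H⁺]^2); log Q = 4.970.
E = E° − (0.0592/n) log Q = +2.83 − (0.0592/2)(4.970) = +2.683 V.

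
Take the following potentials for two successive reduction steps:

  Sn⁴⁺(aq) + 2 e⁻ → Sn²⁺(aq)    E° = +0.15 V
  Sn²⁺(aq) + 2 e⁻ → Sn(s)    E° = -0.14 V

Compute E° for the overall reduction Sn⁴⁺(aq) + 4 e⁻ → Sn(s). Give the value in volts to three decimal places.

+0.005 V

Since ΔG° = −nFE° is additive over sequential reductions, n₃E°₃ = n₁E°₁ + n₂E°₂.
E°₃ = (2×+0.15 + 2×-0.14) / 4 = (+0.020) / 4 = +0.005 V.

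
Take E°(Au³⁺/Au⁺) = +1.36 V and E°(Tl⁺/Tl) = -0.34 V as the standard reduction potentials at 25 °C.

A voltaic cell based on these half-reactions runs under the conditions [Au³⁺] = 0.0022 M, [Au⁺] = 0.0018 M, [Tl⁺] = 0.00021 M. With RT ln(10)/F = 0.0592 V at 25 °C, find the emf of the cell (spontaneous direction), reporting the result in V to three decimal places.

+1.920 V

Au³⁺/Au⁺ is the cathode (higher E°), Tl⁺/Tl the anode: E°cell = +1.36 − (-0.34) = +1.70 V, n = 2.
Overall: Au³⁺(aq) + 2 Tl(s) → Au⁺(aq) + 2 Tl⁺(aq)
Q = [Au⁺]·[Tl⁺]^2 / ([Au³⁺]); log Q = -7.443.
E = E° − (0.0592/n) log Q = +1.70 − (0.0592/2)(-7.443) = +1.920 V.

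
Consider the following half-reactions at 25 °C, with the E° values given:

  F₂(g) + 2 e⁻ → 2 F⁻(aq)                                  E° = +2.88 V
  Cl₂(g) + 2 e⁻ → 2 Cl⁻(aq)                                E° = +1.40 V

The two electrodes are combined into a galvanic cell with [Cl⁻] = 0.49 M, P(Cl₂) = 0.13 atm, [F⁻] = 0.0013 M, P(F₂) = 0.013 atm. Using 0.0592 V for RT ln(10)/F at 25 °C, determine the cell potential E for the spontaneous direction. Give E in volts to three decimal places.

+1.603 V

F₂/F⁻ is the cathode (higher E°), Cl₂/Cl⁻ the anode: E°cell = +2.88 − (+1.40) = +1.48 V, n = 2.
Overall: F₂(g) + 2 Cl⁻(aq) → 2 F⁻(aq) + Cl₂(g)
Q = [F⁻]^2·P(Cl₂) / (P(F₂)·[Cl⁻]^2); log Q = -4.153.
E = E° − (0.0592/n) log Q = +1.48 − (0.0592/2)(-4.153) = +1.603 V.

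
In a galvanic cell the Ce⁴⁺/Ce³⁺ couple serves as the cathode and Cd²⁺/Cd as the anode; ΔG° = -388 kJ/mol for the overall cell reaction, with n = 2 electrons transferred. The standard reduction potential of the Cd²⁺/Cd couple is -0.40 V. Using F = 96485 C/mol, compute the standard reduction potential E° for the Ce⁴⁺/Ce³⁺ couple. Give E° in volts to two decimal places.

+1.61 V

E°cell = −ΔG°/(nF) = −(-388×10³)/((2)(96485)) = +2.011 V.
Since Ce⁴⁺/Ce³⁺ is the cathode and Cd²⁺/Cd the anode, E°cell = E°(Ce⁴⁺/Ce³⁺) − E°(Cd²⁺/Cd).
So E°(Ce⁴⁺/Ce³⁺) = E°cell + E°(Cd²⁺/Cd) = +2.011 + (-0.40) = +1.61 V.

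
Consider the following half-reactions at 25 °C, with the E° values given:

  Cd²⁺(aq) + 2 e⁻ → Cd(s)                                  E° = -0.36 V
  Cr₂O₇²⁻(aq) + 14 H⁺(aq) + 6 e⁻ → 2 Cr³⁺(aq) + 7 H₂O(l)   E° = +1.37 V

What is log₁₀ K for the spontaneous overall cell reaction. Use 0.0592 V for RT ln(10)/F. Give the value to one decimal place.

Cathode: Cr₂O₇²⁻/Cr³⁺; anode: Cd²⁺/Cd. E°cell = +1.73 V, n = 6.
log K = nE°cell / 0.0592 = (6)(+1.73) / 0.0592 = 175.3.

175.3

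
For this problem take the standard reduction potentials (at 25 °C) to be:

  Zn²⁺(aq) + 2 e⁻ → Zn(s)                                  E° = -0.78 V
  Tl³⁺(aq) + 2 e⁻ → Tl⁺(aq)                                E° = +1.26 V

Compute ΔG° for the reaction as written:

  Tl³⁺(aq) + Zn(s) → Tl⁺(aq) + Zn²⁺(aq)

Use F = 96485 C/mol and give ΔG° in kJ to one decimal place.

As written, Tl³⁺/Tl⁺ is reduced (cathode) and Zn²⁺/Zn is oxidised (anode), so E°cell = (+1.26) − (-0.78) = +2.04 V.
Balancing electrons gives n = 2.
ΔG° = −nFE° = −(2)(96485)(+2.04) = -393,659 J = -393.7 kJ.

-393.7 kJ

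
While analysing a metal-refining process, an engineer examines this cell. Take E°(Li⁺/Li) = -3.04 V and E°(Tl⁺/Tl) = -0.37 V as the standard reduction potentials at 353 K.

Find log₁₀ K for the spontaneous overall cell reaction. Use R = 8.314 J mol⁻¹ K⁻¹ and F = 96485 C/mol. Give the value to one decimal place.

38.1

Cathode: Tl⁺/Tl; anode: Li⁺/Li. E°cell = (-0.37) − (-3.04) = +2.67 V, with n = 1.
ΔG° = −nFE° = −RT ln K, so ln K = nFE°/(RT) = (1)(96485)(+2.67) / ((8.314)(353)) = 87.778.
log₁₀ K = 87.778 / ln 10 = 38.1.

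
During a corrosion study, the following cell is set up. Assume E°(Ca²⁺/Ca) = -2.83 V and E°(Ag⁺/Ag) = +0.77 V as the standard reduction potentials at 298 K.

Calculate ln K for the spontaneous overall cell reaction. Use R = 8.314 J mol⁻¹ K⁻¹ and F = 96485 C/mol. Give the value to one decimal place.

280.4

Cathode: Ag⁺/Ag; anode: Ca²⁺/Ca. E°cell = (+0.77) − (-2.83) = +3.60 V, with n = 2.
ΔG° = −nFE° = −RT ln K, so ln K = nFE°/(RT) = (2)(96485)(+3.60) / ((8.314)(298)) = 280.392.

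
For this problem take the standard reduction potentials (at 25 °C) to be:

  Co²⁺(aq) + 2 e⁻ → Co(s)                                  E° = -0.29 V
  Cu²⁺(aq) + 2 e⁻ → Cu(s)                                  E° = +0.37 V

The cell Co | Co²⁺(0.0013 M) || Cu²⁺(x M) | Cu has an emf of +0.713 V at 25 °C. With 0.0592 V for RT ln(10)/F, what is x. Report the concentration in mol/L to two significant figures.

0.080 M

Cu²⁺/Cu is the cathode, Co²⁺/Co the anode: E°cell = +0.66 V, n = 2.
Overall reaction: Cu²⁺(aq) + Co(s) → Cu(s) + Co²⁺(aq); Q = [Co²⁺]^1/[Cu²⁺]^1.
From E = E° − (0.0592/n) log Q: log Q = (E° − E)·n/0.0592 = (+0.66 − (+0.713))·2/0.0592 = -1.7905.
So 1·log[Cu²⁺] = 1·log(0.0013) − log Q = -2.8861 − (-1.7905) = -1.0956; [Cu²⁺] = 10^(-1.0956) ≈ 0.080 M.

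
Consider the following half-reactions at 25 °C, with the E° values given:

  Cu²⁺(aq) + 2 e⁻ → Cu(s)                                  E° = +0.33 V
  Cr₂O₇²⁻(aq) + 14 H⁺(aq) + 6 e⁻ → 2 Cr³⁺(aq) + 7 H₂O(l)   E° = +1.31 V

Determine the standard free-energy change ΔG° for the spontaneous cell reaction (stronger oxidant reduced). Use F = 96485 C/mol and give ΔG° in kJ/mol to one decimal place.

Cr₂O₇²⁻/Cr³⁺ (E° = +1.31 V) is the cathode; Cu²⁺/Cu (E° = +0.33 V) is the anode, so E°cell = +0.98 V.
Balancing electrons gives n = 6 (lcm of 6 and 2).
ΔG° = −nFE° = −(6)(96485)(+0.98) = -567,332 J = -567.3 kJ/mol.

-567.3 kJ/mol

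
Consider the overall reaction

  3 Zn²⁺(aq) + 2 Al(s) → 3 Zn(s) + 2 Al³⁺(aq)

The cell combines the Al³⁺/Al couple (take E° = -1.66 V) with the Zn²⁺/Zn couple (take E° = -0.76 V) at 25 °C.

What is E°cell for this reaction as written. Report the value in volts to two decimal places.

+0.90 V

The Zn²⁺/Zn couple has the higher reduction potential, so it is the cathode; Al³⁺/Al is oxidised at the anode.
E°cell = E°(cathode) − E°(anode) = (-0.76) − (-1.66) = +0.90 V.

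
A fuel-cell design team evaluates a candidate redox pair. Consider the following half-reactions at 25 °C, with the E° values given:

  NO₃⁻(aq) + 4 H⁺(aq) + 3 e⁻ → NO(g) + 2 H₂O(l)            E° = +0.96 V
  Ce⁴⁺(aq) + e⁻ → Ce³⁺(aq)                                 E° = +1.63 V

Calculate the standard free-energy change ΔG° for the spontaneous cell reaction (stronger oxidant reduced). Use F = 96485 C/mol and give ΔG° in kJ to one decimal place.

Ce⁴⁺/Ce³⁺ (E° = +1.63 V) is the cathode; NO₃⁻/NO (E° = +0.96 V) is the anode, so E°cell = +0.67 V.
Balancing electrons gives n = 3 (lcm of 1 and 3).
ΔG° = −nFE° = −(3)(96485)(+0.67) = -193,935 J = -193.9 kJ.

-193.9 kJ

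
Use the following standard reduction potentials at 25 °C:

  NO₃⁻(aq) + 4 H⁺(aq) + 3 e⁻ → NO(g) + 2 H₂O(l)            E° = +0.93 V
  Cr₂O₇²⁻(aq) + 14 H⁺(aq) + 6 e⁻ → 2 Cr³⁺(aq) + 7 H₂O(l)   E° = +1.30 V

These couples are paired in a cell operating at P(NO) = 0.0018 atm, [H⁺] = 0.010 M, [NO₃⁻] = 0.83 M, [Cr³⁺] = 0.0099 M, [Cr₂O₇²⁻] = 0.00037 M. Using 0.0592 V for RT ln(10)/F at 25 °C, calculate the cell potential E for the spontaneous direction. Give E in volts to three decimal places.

Cr₂O₇²⁻/Cr³⁺ is the cathode (higher E°), NO₃⁻/NO the anode: E°cell = +1.30 − (+0.93) = +0.37 V, n = 6.
Overall: Cr₂O₇²⁻(aq) + 6 H⁺(aq) + 2 NO(g) → 2 Cr³⁺(aq) + 3 H₂O(l) + 2 NO₃⁻(aq)
Q = [Cr³⁺]^2·[NO₃⁻]^2 / ([Cr₂O₇²⁻]·[H⁺]^6·P(NO)^2); log Q = 16.751.
E = E° − (0.0592/n) log Q = +0.37 − (0.0592/6)(16.751) = +0.205 V.

+0.205 V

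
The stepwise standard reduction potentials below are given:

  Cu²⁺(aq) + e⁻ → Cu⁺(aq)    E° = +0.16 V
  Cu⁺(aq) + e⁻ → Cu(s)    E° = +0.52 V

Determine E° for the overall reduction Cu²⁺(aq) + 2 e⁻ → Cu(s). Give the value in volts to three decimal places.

Adding the free-energy changes (−nFE°) of the two steps gives −n₃FE°₃ = −n₁FE°₁ − n₂FE°₂.
E°₃ = (1×+0.16 + 1×+0.52) / 2 = (+0.680) / 2 = +0.340 V.

+0.340 V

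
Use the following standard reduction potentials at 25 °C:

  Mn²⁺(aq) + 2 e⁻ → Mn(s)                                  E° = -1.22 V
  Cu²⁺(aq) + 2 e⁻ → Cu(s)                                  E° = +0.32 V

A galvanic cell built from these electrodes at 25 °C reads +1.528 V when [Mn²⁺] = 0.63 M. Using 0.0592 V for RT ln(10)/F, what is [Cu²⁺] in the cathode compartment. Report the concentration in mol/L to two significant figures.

Cu²⁺/Cu is the cathode, Mn²⁺/Mn the anode: E°cell = +1.54 V, n = 2.
Overall reaction: Cu²⁺(aq) + Mn(s) → Cu(s) + Mn²⁺(aq); Q = [Mn²⁺]^1/[Cu²⁺]^1.
From E = E° − (0.0592/n) log Q: log Q = (E° − E)·n/0.0592 = (+1.54 − (+1.528))·2/0.0592 = 0.4054.
So 1·log[Cu²⁺] = 1·log(0.63) − log Q = -0.2007 − (0.4054) = -0.6061; [Cu²⁺] = 10^(-0.6061) ≈ 0.25 M.

0.25 M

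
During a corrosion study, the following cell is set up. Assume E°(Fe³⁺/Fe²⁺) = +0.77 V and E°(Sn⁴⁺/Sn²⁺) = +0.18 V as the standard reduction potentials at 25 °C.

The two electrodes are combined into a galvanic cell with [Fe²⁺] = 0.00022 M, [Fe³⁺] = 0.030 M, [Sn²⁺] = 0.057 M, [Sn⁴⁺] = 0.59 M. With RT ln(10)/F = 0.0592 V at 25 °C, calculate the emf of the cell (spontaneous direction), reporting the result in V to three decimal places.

+0.686 V

Fe³⁺/Fe²⁺ is the cathode (higher E°), Sn⁴⁺/Sn²⁺ the anode: E°cell = +0.77 − (+0.18) = +0.59 V, n = 2.
Overall: 2 Fe³⁺(aq) + Sn²⁺(aq) → 2 Fe²⁺(aq) + Sn⁴⁺(aq)
Q = [Fe²⁺]^2·[Sn⁴⁺] / ([Fe³⁺]^2·[Sn²⁺]); log Q = -3.254.
E = E° − (0.0592/n) log Q = +0.59 − (0.0592/2)(-3.254) = +0.686 V.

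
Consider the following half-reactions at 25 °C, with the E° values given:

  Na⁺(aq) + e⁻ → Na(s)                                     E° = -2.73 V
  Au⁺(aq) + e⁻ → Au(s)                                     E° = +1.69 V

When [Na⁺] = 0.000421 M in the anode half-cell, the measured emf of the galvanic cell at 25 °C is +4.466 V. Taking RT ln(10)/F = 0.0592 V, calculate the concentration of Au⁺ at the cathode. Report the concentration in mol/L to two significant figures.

Au⁺/Au is the cathode, Na⁺/Na the anode: E°cell = +4.42 V, n = 1.
Overall reaction: Au⁺(aq) + Na(s) → Au(s) + Na⁺(aq); Q = [Na⁺]^1/[Au⁺]^1.
From E = E° − (0.0592/n) log Q: log Q = (E° − E)·n/0.0592 = (+4.42 − (+4.466))·1/0.0592 = -0.7770.
So 1·log[Au⁺] = 1·log(0.000421) − log Q = -3.3757 − (-0.7770) = -2.5987; [Au⁺] = 10^(-2.5987) ≈ 0.0025 M.

0.0025 M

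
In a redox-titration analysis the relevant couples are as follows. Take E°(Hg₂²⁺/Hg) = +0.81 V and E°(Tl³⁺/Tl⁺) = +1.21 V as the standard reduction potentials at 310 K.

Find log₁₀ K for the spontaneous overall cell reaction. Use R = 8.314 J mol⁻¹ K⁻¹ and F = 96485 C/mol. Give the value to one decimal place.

Cathode: Tl³⁺/Tl⁺; anode: Hg₂²⁺/Hg. E°cell = (+1.21) − (+0.81) = +0.40 V, with n = 2.
ΔG° = −nFE° = −RT ln K, so ln K = nFE°/(RT) = (2)(96485)(+0.40) / ((8.314)(310)) = 29.949.
log₁₀ K = 29.949 / ln 10 = 13.0.

13.0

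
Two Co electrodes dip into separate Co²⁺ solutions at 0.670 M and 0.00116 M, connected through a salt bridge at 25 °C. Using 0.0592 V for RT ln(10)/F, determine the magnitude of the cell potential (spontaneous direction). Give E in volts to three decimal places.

For a concentration cell E°cell = 0. The 0.670 M side is the cathode (reduction is favoured where [Co²⁺] is higher).
With n = 2, E = −(0.0592/2) log([Co²⁺]ₐₙ/[Co²⁺]꜀ₐₜ) = −(0.0592/2) log(0.00116/0.67) = −(0.0592/2)(-2.762) = +0.082 V.

+0.082 V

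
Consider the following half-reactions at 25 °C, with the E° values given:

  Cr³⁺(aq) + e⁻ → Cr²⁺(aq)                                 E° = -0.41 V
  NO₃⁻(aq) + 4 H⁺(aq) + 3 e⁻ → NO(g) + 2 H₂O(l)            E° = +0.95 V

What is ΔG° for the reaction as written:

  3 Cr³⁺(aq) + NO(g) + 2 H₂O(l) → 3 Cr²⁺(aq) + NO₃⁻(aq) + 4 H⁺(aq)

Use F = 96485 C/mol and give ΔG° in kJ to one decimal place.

As written, Cr³⁺/Cr²⁺ is reduced (cathode) and NO₃⁻/NO is oxidised (anode), so E°cell = (-0.41) − (+0.95) = -1.36 V.
Balancing electrons gives n = 3.
ΔG° = −nFE° = −(3)(96485)(-1.36) = 393,659 J = +393.7 kJ.

+393.7 kJ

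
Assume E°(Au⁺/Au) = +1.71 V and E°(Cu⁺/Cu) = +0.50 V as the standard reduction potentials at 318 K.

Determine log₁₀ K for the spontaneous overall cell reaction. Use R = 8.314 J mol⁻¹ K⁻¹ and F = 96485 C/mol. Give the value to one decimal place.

Cathode: Au⁺/Au; anode: Cu⁺/Cu. E°cell = (+1.71) − (+0.50) = +1.21 V, with n = 1.
ΔG° = −nFE° = −RT ln K, so ln K = nFE°/(RT) = (1)(96485)(+1.21) / ((8.314)(318)) = 44.158.
log₁₀ K = 44.158 / ln 10 = 19.2.

19.2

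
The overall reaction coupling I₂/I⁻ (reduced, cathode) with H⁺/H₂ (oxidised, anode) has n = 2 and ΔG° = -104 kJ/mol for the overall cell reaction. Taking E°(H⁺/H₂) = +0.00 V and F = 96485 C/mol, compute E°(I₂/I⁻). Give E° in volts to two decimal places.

E°cell = −ΔG°/(nF) = −(-104×10³)/((2)(96485)) = +0.539 V.
Since I₂/I⁻ is the cathode and H⁺/H₂ the anode, E°cell = E°(I₂/I⁻) − E°(H⁺/H₂).
So E°(I₂/I⁻) = E°cell + E°(H⁺/H₂) = +0.539 + (+0.00) = +0.54 V.

+0.54 V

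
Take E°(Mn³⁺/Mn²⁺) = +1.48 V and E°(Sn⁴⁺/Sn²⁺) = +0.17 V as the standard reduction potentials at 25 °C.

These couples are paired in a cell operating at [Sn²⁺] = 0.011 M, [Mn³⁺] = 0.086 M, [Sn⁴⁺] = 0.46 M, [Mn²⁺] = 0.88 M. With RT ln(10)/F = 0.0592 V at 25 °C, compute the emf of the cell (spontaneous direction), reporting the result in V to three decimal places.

Mn³⁺/Mn²⁺ is the cathode (higher E°), Sn⁴⁺/Sn²⁺ the anode: E°cell = +1.48 − (+0.17) = +1.31 V, n = 2.
Overall: 2 Mn³⁺(aq) + Sn²⁺(aq) → 2 Mn²⁺(aq) + Sn⁴⁺(aq)
Q = [Mn²⁺]^2·[Sn⁴⁺] / ([Mn³⁺]^2·[Sn²⁺]); log Q = 3.641.
E = E° − (0.0592/n) log Q = +1.31 − (0.0592/2)(3.641) = +1.202 V.

+1.202 V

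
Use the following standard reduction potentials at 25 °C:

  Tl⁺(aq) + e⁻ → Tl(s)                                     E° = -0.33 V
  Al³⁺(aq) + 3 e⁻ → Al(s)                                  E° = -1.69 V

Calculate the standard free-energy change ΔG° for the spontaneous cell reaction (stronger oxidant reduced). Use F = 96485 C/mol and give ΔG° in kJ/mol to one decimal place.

-393.7 kJ/mol

Tl⁺/Tl (E° = -0.33 V) is the cathode; Al³⁺/Al (E° = -1.69 V) is the anode, so E°cell = +1.36 V.
Balancing electrons gives n = 3 (lcm of 1 and 3).
ΔG° = −nFE° = −(3)(96485)(+1.36) = -393,659 J = -393.7 kJ/mol.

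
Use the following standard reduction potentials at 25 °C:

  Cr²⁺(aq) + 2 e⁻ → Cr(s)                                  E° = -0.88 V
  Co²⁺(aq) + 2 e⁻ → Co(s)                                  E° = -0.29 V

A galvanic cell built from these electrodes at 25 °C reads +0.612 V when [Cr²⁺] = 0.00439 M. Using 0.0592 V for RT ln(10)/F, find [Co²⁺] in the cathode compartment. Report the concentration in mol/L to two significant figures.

0.024 M

Co²⁺/Co is the cathode, Cr²⁺/Cr the anode: E°cell = +0.59 V, n = 2.
Overall reaction: Co²⁺(aq) + Cr(s) → Co(s) + Cr²⁺(aq); Q = [Cr²⁺]^1/[Co²⁺]^1.
From E = E° − (0.0592/n) log Q: log Q = (E° − E)·n/0.0592 = (+0.59 − (+0.612))·2/0.0592 = -0.7432.
So 1·log[Co²⁺] = 1·log(0.00439) − log Q = -2.3575 − (-0.7432) = -1.6143; [Co²⁺] = 10^(-1.6143) ≈ 0.024 M.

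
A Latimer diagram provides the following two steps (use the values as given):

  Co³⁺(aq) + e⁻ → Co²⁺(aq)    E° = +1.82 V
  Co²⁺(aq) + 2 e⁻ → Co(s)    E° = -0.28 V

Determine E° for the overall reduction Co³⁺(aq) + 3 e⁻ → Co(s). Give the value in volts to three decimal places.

Since ΔG° = −nFE° is additive over sequential reductions, n₃E°₃ = n₁E°₁ + n₂E°₂.
E°₃ = (1×+1.82 + 2×-0.28) / 3 = (+1.260) / 3 = +0.420 V.

+0.420 V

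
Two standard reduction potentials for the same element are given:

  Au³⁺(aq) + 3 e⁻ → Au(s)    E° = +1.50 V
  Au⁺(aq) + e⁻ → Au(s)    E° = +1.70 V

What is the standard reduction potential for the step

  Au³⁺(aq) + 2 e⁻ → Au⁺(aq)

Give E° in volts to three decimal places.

Sequential free energies add, so n₃E°₃ = n₁E°₁ + n₂E°₂.
With n₃ = 3, and the known step contributing 1×(+1.70) V, the unknown satisfies 2·E° = 3×(+1.50) − 1×(+1.70) = +2.800.
E° = +2.800 / 2 = +1.400 V.

+1.400 V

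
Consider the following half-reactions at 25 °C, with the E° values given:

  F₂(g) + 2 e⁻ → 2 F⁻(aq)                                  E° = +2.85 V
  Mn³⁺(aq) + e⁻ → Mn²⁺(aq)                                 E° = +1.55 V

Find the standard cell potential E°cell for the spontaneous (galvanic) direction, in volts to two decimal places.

The F₂/F⁻ couple has the higher reduction potential, so it is the cathode; Mn³⁺/Mn²⁺ is oxidised at the anode.
E°cell = E°(cathode) − E°(anode) = (+2.85) − (+1.55) = +1.30 V.
Since E°cell > 0, the reaction is spontaneous under standard conditions.

+1.30 V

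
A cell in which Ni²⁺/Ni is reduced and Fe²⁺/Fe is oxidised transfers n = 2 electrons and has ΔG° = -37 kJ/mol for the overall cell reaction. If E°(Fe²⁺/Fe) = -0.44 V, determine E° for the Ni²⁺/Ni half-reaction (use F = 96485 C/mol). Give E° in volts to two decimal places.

-0.25 V

E°cell = −ΔG°/(nF) = −(-37×10³)/((2)(96485)) = +0.192 V.
Since Ni²⁺/Ni is the cathode and Fe²⁺/Fe the anode, E°cell = E°(Ni²⁺/Ni) − E°(Fe²⁺/Fe).
So E°(Ni²⁺/Ni) = E°cell + E°(Fe²⁺/Fe) = +0.192 + (-0.44) = -0.25 V.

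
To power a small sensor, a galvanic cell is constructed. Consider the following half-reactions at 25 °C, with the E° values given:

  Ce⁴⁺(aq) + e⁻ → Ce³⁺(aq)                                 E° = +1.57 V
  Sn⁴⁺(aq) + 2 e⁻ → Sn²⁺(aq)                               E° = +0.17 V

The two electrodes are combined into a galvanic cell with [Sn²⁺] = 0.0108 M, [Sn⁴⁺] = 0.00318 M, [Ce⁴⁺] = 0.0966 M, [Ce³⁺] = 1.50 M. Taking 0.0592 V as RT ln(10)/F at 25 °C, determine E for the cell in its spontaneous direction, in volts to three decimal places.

Ce⁴⁺/Ce³⁺ is the cathode (higher E°), Sn⁴⁺/Sn²⁺ the anode: E°cell = +1.57 − (+0.17) = +1.40 V, n = 2.
Overall: 2 Ce⁴⁺(aq) + Sn²⁺(aq) → 2 Ce³⁺(aq) + Sn⁴⁺(aq)
Q = [Ce³⁺]^2·[Sn⁴⁺] / ([Ce⁴⁺]^2·[Sn²⁺]); log Q = 1.851.
E = E° − (0.0592/n) log Q = +1.40 − (0.0592/2)(1.851) = +1.345 V.

+1.345 V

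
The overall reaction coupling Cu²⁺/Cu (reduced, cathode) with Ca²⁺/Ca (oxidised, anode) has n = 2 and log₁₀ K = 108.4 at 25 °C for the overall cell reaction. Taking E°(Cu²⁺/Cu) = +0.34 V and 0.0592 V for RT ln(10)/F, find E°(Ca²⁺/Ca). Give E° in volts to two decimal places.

E°cell = (0.0592/n)·log K = (0.0592/2)(108.4) = +3.209 V.
Since Cu²⁺/Cu is the cathode and Ca²⁺/Ca the anode, E°cell = E°(Cu²⁺/Cu) − E°(Ca²⁺/Ca).
So E°(Ca²⁺/Ca) = E°(Cu²⁺/Cu) − E°cell = (+0.34) − (+3.209) = -2.87 V.

-2.87 V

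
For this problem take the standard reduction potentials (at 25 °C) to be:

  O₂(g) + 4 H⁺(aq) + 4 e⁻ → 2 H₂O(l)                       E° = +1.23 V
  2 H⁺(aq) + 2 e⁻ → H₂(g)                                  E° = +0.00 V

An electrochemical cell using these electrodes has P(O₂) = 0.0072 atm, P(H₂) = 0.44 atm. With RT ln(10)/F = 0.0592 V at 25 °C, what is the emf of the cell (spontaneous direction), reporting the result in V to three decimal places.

+1.188 V

O₂/H₂O is the cathode (higher E°), H⁺/H₂ the anode: E°cell = +1.23 − (+0.00) = +1.23 V, n = 4.
Overall: O₂(g) + 2 H₂(g) → 2 H₂O(l)
Q = 1 / (P(O₂)·P(H₂)^2); log Q = 2.856.
E = E° − (0.0592/n) log Q = +1.23 − (0.0592/4)(2.856) = +1.188 V.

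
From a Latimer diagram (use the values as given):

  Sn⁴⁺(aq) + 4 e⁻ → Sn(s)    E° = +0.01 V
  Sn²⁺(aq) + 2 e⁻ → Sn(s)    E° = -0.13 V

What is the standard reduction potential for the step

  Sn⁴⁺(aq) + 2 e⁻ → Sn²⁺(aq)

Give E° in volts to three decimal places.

+0.150 V

Sequential free energies add, so n₃E°₃ = n₁E°₁ + n₂E°₂.
With n₃ = 4, and the known step contributing 2×(-0.13) V, the unknown satisfies 2·E° = 4×(+0.01) − 2×(-0.13) = +0.300.
E° = +0.300 / 2 = +0.150 V.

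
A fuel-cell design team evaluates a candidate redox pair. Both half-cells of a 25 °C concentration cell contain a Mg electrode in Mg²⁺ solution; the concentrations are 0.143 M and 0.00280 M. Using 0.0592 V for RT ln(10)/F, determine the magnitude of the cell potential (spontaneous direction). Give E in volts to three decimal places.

For a concentration cell E°cell = 0. The 0.143 M side is the cathode (reduction is favoured where [Mg²⁺] is higher).
With n = 2, E = −(0.0592/2) log([Mg²⁺]ₐₙ/[Mg²⁺]꜀ₐₜ) = −(0.0592/2) log(0.0028/0.143) = −(0.0592/2)(-1.708) = +0.051 V.

+0.051 V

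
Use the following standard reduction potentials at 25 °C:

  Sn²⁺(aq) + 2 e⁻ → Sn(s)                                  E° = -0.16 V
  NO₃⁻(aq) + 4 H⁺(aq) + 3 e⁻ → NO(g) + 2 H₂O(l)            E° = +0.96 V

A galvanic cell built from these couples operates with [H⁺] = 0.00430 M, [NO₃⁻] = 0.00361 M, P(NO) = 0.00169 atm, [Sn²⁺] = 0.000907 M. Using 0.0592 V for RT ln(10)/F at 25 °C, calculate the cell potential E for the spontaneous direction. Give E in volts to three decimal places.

+1.030 V

NO₃⁻/NO is the cathode (higher E°), Sn²⁺/Sn the anode: E°cell = +0.96 − (-0.16) = +1.12 V, n = 6.
Overall: 2 NO₃⁻(aq) + 8 H⁺(aq) + 3 Sn(s) → 2 NO(g) + 4 H₂O(l) + 3 Sn²⁺(aq)
Q = P(NO)^2·[Sn²⁺]^3 / ([NO₃⁻]^2·[H⁺]^8); log Q = 9.146.
E = E° − (0.0592/n) log Q = +1.12 − (0.0592/6)(9.146) = +1.030 V.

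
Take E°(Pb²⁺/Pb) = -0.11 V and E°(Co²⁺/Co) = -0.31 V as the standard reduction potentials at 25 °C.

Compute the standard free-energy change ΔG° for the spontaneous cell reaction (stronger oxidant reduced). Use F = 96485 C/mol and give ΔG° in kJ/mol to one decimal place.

-38.6 kJ/mol

Pb²⁺/Pb (E° = -0.11 V) is the cathode; Co²⁺/Co (E° = -0.31 V) is the anode, so E°cell = +0.20 V.
Balancing electrons gives n = 2 (lcm of 2 and 2).
ΔG° = −nFE° = −(2)(96485)(+0.20) = -38,594 J = -38.6 kJ/mol.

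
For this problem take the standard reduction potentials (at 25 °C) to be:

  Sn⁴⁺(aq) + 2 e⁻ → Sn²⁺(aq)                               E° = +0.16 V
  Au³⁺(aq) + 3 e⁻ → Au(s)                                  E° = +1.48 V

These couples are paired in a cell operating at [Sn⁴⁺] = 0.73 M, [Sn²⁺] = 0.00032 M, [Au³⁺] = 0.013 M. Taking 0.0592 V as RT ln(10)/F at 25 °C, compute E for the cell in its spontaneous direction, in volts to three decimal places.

+1.183 V

Au³⁺/Au is the cathode (higher E°), Sn⁴⁺/Sn²⁺ the anode: E°cell = +1.48 − (+0.16) = +1.32 V, n = 6.
Overall: 2 Au³⁺(aq) + 3 Sn²⁺(aq) → 2 Au(s) + 3 Sn⁴⁺(aq)
Q = [Sn⁴⁺]^3 / ([Au³⁺]^2·[Sn²⁺]^3); log Q = 13.847.
E = E° − (0.0592/n) log Q = +1.32 − (0.0592/6)(13.847) = +1.183 V.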